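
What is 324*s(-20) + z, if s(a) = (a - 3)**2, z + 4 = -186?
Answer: 171206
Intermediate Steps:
z = -190 (z = -4 - 186 = -190)
s(a) = (-3 + a)**2
324*s(-20) + z = 324*(-3 - 20)**2 - 190 = 324*(-23)**2 - 190 = 324*529 - 190 = 171396 - 190 = 171206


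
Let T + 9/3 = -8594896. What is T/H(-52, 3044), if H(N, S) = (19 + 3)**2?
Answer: -8594899/484 ≈ -17758.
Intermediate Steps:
T = -8594899 (T = -3 - 8594896 = -8594899)
H(N, S) = 484 (H(N, S) = 22**2 = 484)
T/H(-52, 3044) = -8594899/484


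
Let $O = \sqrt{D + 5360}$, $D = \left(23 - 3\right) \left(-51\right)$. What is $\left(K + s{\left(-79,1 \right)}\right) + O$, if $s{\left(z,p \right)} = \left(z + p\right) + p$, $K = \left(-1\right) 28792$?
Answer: $-28869 + 2 \sqrt{1085} \approx -28803.0$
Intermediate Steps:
$D = -1020$ ($D = 20 \left(-51\right) = -1020$)
$K = -28792$
$s{\left(z,p \right)} = z + 2 p$ ($s{\left(z,p \right)} = \left(p + z\right) + p = z + 2 p$)
$O = 2 \sqrt{1085}$ ($O = \sqrt{-1020 + 5360} = \sqrt{4340} = 2 \sqrt{1085} \approx 65.879$)
$\left(K + s{\left(-79,1 \right)}\right) + O = \left(-28792 + \left(-79 + 2 \cdot 1\right)\right) + 2 \sqrt{1085} = \left(-28792 + \left(-79 + 2\right)\right) + 2 \sqrt{1085} = \left(-28792 - 77\right) + 2 \sqrt{1085} = -28869 + 2 \sqrt{1085}$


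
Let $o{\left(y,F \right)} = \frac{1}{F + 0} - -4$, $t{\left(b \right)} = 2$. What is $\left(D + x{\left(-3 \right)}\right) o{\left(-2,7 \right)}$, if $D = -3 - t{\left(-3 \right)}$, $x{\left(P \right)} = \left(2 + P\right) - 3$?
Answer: $- \frac{261}{7} \approx -37.286$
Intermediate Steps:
$x{\left(P \right)} = -1 + P$
$o{\left(y,F \right)} = 4 + \frac{1}{F}$ ($o{\left(y,F \right)} = \frac{1}{F} + 4 = 4 + \frac{1}{F}$)
$D = -5$ ($D = -3 - 2 = -5$)
$\left(D + x{\left(-3 \right)}\right) o{\left(-2,7 \right)} = \left(-5 - 4\right) \left(4 + \frac{1}{7}\right) = \left(-9\right) \frac{29}{7} = - \frac{261}{7}$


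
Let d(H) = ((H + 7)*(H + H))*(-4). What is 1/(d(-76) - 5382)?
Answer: -1/47334 ≈ -2.1126e-5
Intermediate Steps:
d(H) = -8*H*(7 + H) (d(H) = ((7 + H)*(2*H))*(-4) = (2*H*(7 + H))*(-4) = -8*H*(7 + H))
1/(d(-76) - 5382) = 1/(-8*(-76)*(7 - 76) - 5382) = 1/(-8*(-76)*(-69) - 5382) = 1/(-41952 - 5382) = 1/(-47334) = -1/47334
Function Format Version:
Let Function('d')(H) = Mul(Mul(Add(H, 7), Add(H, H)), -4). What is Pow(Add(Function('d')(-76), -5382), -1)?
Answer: Rational(-1, 47334) ≈ -2.1126e-5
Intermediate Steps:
Function('d')(H) = Mul(-8, H, Add(7, H)) (Function('d')(H) = Mul(Mul(Add(7, H), Mul(2, H)), -4) = Mul(Mul(2, H, Add(7, H)), -4) = Mul(-8, H, Add(7, H)))
Pow(Add(Function('d')(-76), -5382), -1) = Pow(Add(Mul(-8, -76, Add(7, -76)), -5382), -1) = Pow(Add(Mul(-8, -76, -69), -5382), -1) = Pow(Add(-41952, -5382), -1) = Pow(-47334, -1) = Rational(-1, 47334)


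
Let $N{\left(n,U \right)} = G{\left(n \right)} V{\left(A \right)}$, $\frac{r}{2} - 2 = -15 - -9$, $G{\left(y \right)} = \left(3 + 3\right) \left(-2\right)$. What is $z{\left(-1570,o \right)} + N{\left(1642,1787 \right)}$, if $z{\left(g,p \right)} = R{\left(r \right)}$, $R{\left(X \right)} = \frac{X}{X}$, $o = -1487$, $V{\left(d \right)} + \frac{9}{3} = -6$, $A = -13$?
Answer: $109$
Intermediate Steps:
$V{\left(d \right)} = -9$ ($V{\left(d \right)} = -3 - 6 = -9$)
$G{\left(y \right)} = -12$ ($G{\left(y \right)} = 6 \left(-2\right) = -12$)
$r = -8$ ($r = 4 + 2 \left(-15 - -9\right) = 4 + 2 \left(-15 + 9\right) = 4 + 2 \left(-6\right) = 4 - 12 = -8$)
$R{\left(X \right)} = 1$
$z{\left(g,p \right)} = 1$
$N{\left(n,U \right)} = 108$ ($N{\left(n,U \right)} = \left(-12\right) \left(-9\right) = 108$)
$z{\left(-1570,o \right)} + N{\left(1642,1787 \right)} = 1 + 108 = 109$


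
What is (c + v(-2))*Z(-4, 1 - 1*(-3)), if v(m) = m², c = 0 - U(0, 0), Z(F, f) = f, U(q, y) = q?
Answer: 16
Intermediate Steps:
c = 0 (c = 0 - 1*0 = 0 + 0 = 0)
(c + v(-2))*Z(-4, 1 - 1*(-3)) = (0 + (-2)²)*(1 - 1*(-3)) = (0 + 4)*(1 + 3) = 4*4 = 16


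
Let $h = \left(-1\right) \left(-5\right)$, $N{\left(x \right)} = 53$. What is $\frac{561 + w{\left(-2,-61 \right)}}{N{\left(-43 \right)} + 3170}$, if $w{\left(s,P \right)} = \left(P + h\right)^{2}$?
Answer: $\frac{3697}{3223} \approx 1.1471$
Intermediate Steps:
$h = 5$
$w{\left(s,P \right)} = \left(5 + P\right)^{2}$ ($w{\left(s,P \right)} = \left(P + 5\right)^{2} = \left(5 + P\right)^{2}$)
$\frac{561 + w{\left(-2,-61 \right)}}{N{\left(-43 \right)} + 3170} = \frac{561 + \left(5 - 61\right)^{2}}{53 + 3170} = \frac{561 + \left(-56\right)^{2}}{3223} = \left(561 + 3136\right) \frac{1}{3223} = 3697 \cdot \frac{1}{3223} = \frac{3697}{3223}$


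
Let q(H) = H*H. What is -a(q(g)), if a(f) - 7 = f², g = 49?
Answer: -5764808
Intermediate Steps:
q(H) = H²
a(f) = 7 + f²
-a(q(g)) = -(7 + (49²)²) = -(7 + 2401²) = -(7 + 5764801) = -1*5764808 = -5764808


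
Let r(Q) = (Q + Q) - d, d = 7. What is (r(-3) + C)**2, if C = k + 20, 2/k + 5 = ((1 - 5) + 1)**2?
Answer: 225/4 ≈ 56.250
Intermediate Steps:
k = 1/2 (k = 2/(-5 + ((1 - 5) + 1)**2) = 2/(-5 + (-4 + 1)**2) = 2/(-5 + (-3)**2) = 2/(-5 + 9) = 2/4 = 2*(1/4) = 1/2 ≈ 0.50000)
r(Q) = -7 + 2*Q (r(Q) = (Q + Q) - 1*7 = 2*Q - 7 = -7 + 2*Q)
C = 41/2 (C = 1/2 + 20 = 41/2 ≈ 20.500)
(r(-3) + C)**2 = ((-7 + 2*(-3)) + 41/2)**2 = ((-7 - 6) + 41/2)**2 = (-13 + 41/2)**2 = (15/2)**2 = 225/4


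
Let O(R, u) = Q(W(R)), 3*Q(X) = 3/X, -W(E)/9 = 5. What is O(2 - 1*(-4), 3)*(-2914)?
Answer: 2914/45 ≈ 64.756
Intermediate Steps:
W(E) = -45 (W(E) = -9*5 = -45)
Q(X) = 1/X (Q(X) = (3/X)/3 = 1/X)
O(R, u) = -1/45 (O(R, u) = 1/(-45) = -1/45)
O(2 - 1*(-4), 3)*(-2914) = -1/45*(-2914) = 2914/45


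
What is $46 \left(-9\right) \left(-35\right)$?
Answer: $14490$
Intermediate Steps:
$46 \left(-9\right) \left(-35\right) = \left(-414\right) \left(-35\right) = 14490$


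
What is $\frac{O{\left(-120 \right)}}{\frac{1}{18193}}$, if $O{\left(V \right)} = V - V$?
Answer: $0$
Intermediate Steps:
$O{\left(V \right)} = 0$
$\frac{O{\left(-120 \right)}}{\frac{1}{18193}} = \frac{0}{\frac{1}{18193}} = 0 \frac{1}{\frac{1}{18193}} = 0 \cdot 18193 = 0$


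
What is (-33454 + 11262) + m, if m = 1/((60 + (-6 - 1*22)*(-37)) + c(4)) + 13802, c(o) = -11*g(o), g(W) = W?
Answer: -8826279/1052 ≈ -8390.0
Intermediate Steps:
c(o) = -11*o
m = 14519705/1052 (m = 1/((60 + (-6 - 1*22)*(-37)) - 11*4) + 13802 = 1/((60 + (-6 - 22)*(-37)) - 44) + 13802 = 1/((60 - 28*(-37)) - 44) + 13802 = 1/((60 + 1036) - 44) + 13802 = 1/(1096 - 44) + 13802 = 1/1052 + 13802 = 14519705/1052 ≈ 13802.)
(-33454 + 11262) + m = (-33454 + 11262) + 14519705/1052 = -22192 + 14519705/1052 = -8826279/1052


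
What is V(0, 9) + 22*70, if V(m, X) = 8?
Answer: 1548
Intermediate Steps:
V(0, 9) + 22*70 = 8 + 22*70 = 8 + 1540 = 1548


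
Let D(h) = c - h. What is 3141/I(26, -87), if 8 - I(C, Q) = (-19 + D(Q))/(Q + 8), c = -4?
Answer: 82713/232 ≈ 356.52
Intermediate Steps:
D(h) = -4 - h
I(C, Q) = 8 - (-23 - Q)/(8 + Q) (I(C, Q) = 8 - (-19 + (-4 - Q))/(Q + 8) = 8 - (-23 - Q)/(8 + Q))
3141/I(26, -87) = 3141/((3*(29 + 3*(-87))/(8 - 87))) = 3141/((3*(29 - 261)/(-79))) = 3141/((3*(-1/79)*(-232))) = 3141/(696/79) = 3141*(79/696) = 82713/232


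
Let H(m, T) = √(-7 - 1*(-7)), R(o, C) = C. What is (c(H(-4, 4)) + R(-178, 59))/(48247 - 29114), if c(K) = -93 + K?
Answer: -34/19133 ≈ -0.0017770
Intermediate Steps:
H(m, T) = 0 (H(m, T) = √(-7 + 7) = √0 = 0)
(c(H(-4, 4)) + R(-178, 59))/(48247 - 29114) = ((-93 + 0) + 59)/(48247 - 29114) = (-93 + 59)/19133 = -34*1/19133 = -34/19133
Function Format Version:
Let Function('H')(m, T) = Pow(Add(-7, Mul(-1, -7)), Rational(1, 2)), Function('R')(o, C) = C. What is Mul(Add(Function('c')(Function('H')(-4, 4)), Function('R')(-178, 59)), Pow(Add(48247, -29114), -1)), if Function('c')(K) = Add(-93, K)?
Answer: Rational(-34, 19133) ≈ -0.0017770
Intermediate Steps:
Function('H')(m, T) = 0 (Function('H')(m, T) = Pow(Add(-7, 7), Rational(1, 2)) = Pow(0, Rational(1, 2)) = 0)
Mul(Add(Function('c')(Function('H')(-4, 4)), Function('R')(-178, 59)), Pow(Add(48247, -29114), -1)) = Mul(Add(Add(-93, 0), 59), Pow(Add(48247, -29114), -1)) = Mul(Add(-93, 59), Pow(19133, -1)) = Mul(-34, Rational(1, 19133)) = Rational(-34, 19133)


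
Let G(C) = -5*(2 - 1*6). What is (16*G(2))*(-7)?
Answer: -2240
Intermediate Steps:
G(C) = 20 (G(C) = -5*(2 - 6) = -5*(-4) = 20)
(16*G(2))*(-7) = (16*20)*(-7) = 320*(-7) = -2240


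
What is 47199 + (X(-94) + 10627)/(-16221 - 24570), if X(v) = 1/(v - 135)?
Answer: 146963328693/3113713 ≈ 47199.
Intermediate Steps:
X(v) = 1/(-135 + v)
47199 + (X(-94) + 10627)/(-16221 - 24570) = 47199 + (1/(-135 - 94) + 10627)/(-16221 - 24570) = 47199 + (1/(-229) + 10627)/(-40791) = 47199 + (-1/229 + 10627)*(-1/40791) = 47199 + (2433582/229)*(-1/40791) = 47199 - 811194/3113713 = 146963328693/3113713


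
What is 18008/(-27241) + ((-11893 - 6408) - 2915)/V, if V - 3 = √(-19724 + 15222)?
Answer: 8*(-2251*√4502 + 72249885*I)/(27241*(√4502 - 3*I)) ≈ -14.771 + 315.57*I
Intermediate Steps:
V = 3 + I*√4502 (V = 3 + √(-19724 + 15222) = 3 + √(-4502) = 3 + I*√4502 ≈ 3.0 + 67.097*I)
18008/(-27241) + ((-11893 - 6408) - 2915)/V = 18008/(-27241) + ((-11893 - 6408) - 2915)/(3 + I*√4502) = 18008*(-1/27241) + (-18301 - 2915)/(3 + I*√4502) = -18008/27241 - 21216/(3 + I*√4502)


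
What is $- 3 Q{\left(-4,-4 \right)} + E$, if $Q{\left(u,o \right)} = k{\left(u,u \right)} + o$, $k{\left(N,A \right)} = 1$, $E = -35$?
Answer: $-26$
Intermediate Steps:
$Q{\left(u,o \right)} = 1 + o$
$- 3 Q{\left(-4,-4 \right)} + E = - 3 \left(1 - 4\right) - 35 = \left(-3\right) \left(-3\right) - 35 = 9 - 35 = -26$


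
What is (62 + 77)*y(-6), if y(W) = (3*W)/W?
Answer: 417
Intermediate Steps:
y(W) = 3
(62 + 77)*y(-6) = (62 + 77)*3 = 139*3 = 417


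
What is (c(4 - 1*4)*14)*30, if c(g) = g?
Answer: 0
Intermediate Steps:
(c(4 - 1*4)*14)*30 = ((4 - 1*4)*14)*30 = ((4 - 4)*14)*30 = (0*14)*30 = 0*30 = 0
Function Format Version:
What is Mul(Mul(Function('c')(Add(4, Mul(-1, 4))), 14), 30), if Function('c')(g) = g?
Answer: 0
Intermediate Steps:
Mul(Mul(Function('c')(Add(4, Mul(-1, 4))), 14), 30) = Mul(Mul(Add(4, Mul(-1, 4)), 14), 30) = Mul(Mul(Add(4, -4), 14), 30) = Mul(Mul(0, 14), 30) = Mul(0, 30) = 0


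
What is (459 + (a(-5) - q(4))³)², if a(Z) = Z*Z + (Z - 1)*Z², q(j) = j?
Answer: 4606303212900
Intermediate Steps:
a(Z) = Z² + Z²*(-1 + Z) (a(Z) = Z² + (-1 + Z)*Z² = Z² + Z²*(-1 + Z))
(459 + (a(-5) - q(4))³)² = (459 + ((-5)³ - 1*4)³)² = (459 + (-125 - 4)³)² = (459 + (-129)³)² = (459 - 2146689)² = (-2146230)² = 4606303212900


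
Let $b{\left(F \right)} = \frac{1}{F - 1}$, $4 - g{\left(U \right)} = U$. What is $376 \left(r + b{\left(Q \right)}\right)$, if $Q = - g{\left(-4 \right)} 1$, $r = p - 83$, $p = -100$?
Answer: $- \frac{619648}{9} \approx -68850.0$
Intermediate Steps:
$r = -183$ ($r = -100 - 83 = -183$)
$g{\left(U \right)} = 4 - U$
$Q = -8$ ($Q = - (4 - -4) 1 = - (4 + 4) 1 = \left(-1\right) 8 \cdot 1 = \left(-8\right) 1 = -8$)
$b{\left(F \right)} = \frac{1}{-1 + F}$
$376 \left(r + b{\left(Q \right)}\right) = 376 \left(-183 + \frac{1}{-1 - 8}\right) = 376 \left(-183 + \frac{1}{-9}\right) = 376 \left(-183 - \frac{1}{9}\right) = 376 \left(- \frac{1648}{9}\right) = - \frac{619648}{9}$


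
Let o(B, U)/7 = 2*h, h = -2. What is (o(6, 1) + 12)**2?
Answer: 256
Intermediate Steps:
o(B, U) = -28 (o(B, U) = 7*(2*(-2)) = 7*(-4) = -28)
(o(6, 1) + 12)**2 = (-28 + 12)**2 = (-16)**2 = 256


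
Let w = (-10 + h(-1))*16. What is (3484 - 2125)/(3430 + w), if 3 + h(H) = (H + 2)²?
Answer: 1359/3238 ≈ 0.41970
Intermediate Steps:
h(H) = -3 + (2 + H)² (h(H) = -3 + (H + 2)² = -3 + (2 + H)²)
w = -192 (w = (-10 + (-3 + (2 - 1)²))*16 = (-10 + (-3 + 1²))*16 = (-10 + (-3 + 1))*16 = (-10 - 2)*16 = -12*16 = -192)
(3484 - 2125)/(3430 + w) = (3484 - 2125)/(3430 - 192) = 1359/3238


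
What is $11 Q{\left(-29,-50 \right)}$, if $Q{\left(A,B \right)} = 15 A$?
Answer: $-4785$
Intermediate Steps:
$11 Q{\left(-29,-50 \right)} = 11 \cdot 15 \left(-29\right) = 11 \left(-435\right) = -4785$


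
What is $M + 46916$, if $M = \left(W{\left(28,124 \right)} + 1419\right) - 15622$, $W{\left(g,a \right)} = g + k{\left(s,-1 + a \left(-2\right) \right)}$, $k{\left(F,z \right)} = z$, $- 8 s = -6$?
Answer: $32492$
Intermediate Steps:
$s = \frac{3}{4}$ ($s = \left(- \frac{1}{8}\right) \left(-6\right) = \frac{3}{4} \approx 0.75$)
$W{\left(g,a \right)} = -1 + g - 2 a$ ($W{\left(g,a \right)} = g + \left(-1 + a \left(-2\right)\right) = g - \left(1 + 2 a\right) = -1 + g - 2 a$)
$M = -14424$ ($M = \left(\left(-1 + 28 - 248\right) + 1419\right) - 15622 = \left(-221 + 1419\right) - 15622 = 1198 - 15622 = -14424$)
$M + 46916 = -14424 + 46916 = 32492$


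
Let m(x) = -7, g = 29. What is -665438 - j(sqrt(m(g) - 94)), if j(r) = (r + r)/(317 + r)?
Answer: 2*(-332720*sqrt(101) + 105471923*I)/(sqrt(101) - 317*I) ≈ -6.6544e+5 - 0.063347*I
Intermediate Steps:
j(r) = 2*r/(317 + r) (j(r) = (2*r)/(317 + r) = 2*r/(317 + r))
-665438 - j(sqrt(m(g) - 94)) = -665438 - 2*sqrt(-7 - 94)/(317 + sqrt(-7 - 94)) = -665438 - 2*sqrt(-101)/(317 + sqrt(-101)) = -665438 - 2*I*sqrt(101)/(317 + I*sqrt(101))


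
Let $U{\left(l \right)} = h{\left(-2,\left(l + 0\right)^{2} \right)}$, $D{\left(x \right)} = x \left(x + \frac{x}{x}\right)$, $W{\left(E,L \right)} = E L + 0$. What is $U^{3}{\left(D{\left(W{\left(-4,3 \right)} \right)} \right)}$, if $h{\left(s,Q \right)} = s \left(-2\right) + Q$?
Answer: $5293496786752$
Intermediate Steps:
$W{\left(E,L \right)} = E L$
$h{\left(s,Q \right)} = Q - 2 s$ ($h{\left(s,Q \right)} = - 2 s + Q = Q - 2 s$)
$D{\left(x \right)} = x \left(1 + x\right)$ ($D{\left(x \right)} = x \left(x + 1\right) = x \left(1 + x\right)$)
$U{\left(l \right)} = 4 + l^{2}$ ($U{\left(l \right)} = \left(l + 0\right)^{2} - -4 = l^{2} + 4 = 4 + l^{2}$)
$U^{3}{\left(D{\left(W{\left(-4,3 \right)} \right)} \right)} = \left(4 + \left(\left(-4\right) 3 \left(1 - 12\right)\right)^{2}\right)^{3} = \left(4 + \left(- 12 \left(1 - 12\right)\right)^{2}\right)^{3} = \left(4 + \left(\left(-12\right) \left(-11\right)\right)^{2}\right)^{3} = \left(4 + 132^{2}\right)^{3} = \left(4 + 17424\right)^{3} = 17428^{3} = 5293496786752$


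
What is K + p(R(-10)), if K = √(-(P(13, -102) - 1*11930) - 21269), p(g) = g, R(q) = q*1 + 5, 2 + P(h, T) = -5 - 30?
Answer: -5 + I*√9302 ≈ -5.0 + 96.447*I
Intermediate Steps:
P(h, T) = -37 (P(h, T) = -2 + (-5 - 30) = -2 - 35 = -37)
R(q) = 5 + q (R(q) = q + 5 = 5 + q)
K = I*√9302 (K = √(-(-37 - 1*11930) - 21269) = √(-(-37 - 11930) - 21269) = √(-1*(-11967) - 21269) = √(11967 - 21269) = √(-9302) = I*√9302 ≈ 96.447*I)
K + p(R(-10)) = I*√9302 + (5 - 10) = I*√9302 - 5 = -5 + I*√9302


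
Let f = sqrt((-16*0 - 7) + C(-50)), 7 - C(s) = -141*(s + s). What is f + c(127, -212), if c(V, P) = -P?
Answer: 212 + 10*I*sqrt(141) ≈ 212.0 + 118.74*I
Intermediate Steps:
C(s) = 7 + 282*s (C(s) = 7 - (-141)*(s + s) = 7 - (-141)*2*s = 7 - (-282)*s = 7 + 282*s)
f = 10*I*sqrt(141) (f = sqrt((-16*0 - 7) + (7 + 282*(-50))) = sqrt((0 - 7) + (7 - 14100)) = sqrt(-7 - 14093) = sqrt(-14100) = 10*I*sqrt(141) ≈ 118.74*I)
f + c(127, -212) = 10*I*sqrt(141) - 1*(-212) = 10*I*sqrt(141) + 212 = 212 + 10*I*sqrt(141)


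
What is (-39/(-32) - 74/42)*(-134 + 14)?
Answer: 1825/28 ≈ 65.179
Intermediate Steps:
(-39/(-32) - 74/42)*(-134 + 14) = (-39*(-1/32) - 74*1/42)*(-120) = (39/32 - 37/21)*(-120) = -365/672*(-120) = 1825/28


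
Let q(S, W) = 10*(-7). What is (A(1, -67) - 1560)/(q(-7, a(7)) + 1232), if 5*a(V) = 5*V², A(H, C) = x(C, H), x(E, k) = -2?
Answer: -781/581 ≈ -1.3442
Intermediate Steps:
A(H, C) = -2
a(V) = V² (a(V) = (5*V²)/5 = V²)
q(S, W) = -70
(A(1, -67) - 1560)/(q(-7, a(7)) + 1232) = (-2 - 1560)/(-70 + 1232) = -1562/1162 = -1562*1/1162 = -781/581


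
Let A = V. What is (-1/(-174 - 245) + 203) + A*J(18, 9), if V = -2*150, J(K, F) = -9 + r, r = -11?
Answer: 2599058/419 ≈ 6203.0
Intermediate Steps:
J(K, F) = -20 (J(K, F) = -9 - 11 = -20)
V = -300
A = -300
(-1/(-174 - 245) + 203) + A*J(18, 9) = (-1/(-174 - 245) + 203) - 300*(-20) = (-1/(-419) + 203) + 6000 = (-1*(-1/419) + 203) + 6000 = (1/419 + 203) + 6000 = 85058/419 + 6000 = 2599058/419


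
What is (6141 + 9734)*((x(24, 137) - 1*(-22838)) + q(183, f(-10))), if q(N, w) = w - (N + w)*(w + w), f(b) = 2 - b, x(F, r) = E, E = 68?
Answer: 289528250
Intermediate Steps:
x(F, r) = 68
q(N, w) = w - 2*w*(N + w) (q(N, w) = w - (N + w)*2*w = w - 2*w*(N + w))
(6141 + 9734)*((x(24, 137) - 1*(-22838)) + q(183, f(-10))) = (6141 + 9734)*((68 - 1*(-22838)) + (2 - 1*(-10))*(1 - 2*183 - 2*(2 - 1*(-10)))) = 15875*((68 + 22838) + (2 + 10)*(1 - 366 - 2*(2 + 10))) = 15875*(22906 + 12*(1 - 366 - 2*12)) = 15875*(22906 + 12*(1 - 366 - 24)) = 15875*(22906 + 12*(-389)) = 15875*(22906 - 4668) = 15875*18238 = 289528250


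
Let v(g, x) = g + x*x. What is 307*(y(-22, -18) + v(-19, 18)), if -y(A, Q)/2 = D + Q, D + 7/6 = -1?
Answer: 318052/3 ≈ 1.0602e+5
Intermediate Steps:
D = -13/6 (D = -7/6 - 1 = -13/6 ≈ -2.1667)
y(A, Q) = 13/3 - 2*Q (y(A, Q) = -2*(-13/6 + Q) = 13/3 - 2*Q)
v(g, x) = g + x²
307*(y(-22, -18) + v(-19, 18)) = 307*((13/3 - 2*(-18)) + (-19 + 18²)) = 307*((13/3 + 36) + (-19 + 324)) = 307*(121/3 + 305) = 307*(1036/3) = 318052/3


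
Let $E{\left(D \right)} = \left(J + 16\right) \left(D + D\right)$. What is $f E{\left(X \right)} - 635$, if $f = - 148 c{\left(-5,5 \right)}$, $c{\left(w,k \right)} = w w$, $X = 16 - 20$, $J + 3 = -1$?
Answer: $354565$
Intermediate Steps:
$J = -4$ ($J = -3 - 1 = -4$)
$X = -4$ ($X = 16 - 20 = -4$)
$c{\left(w,k \right)} = w^{2}$
$E{\left(D \right)} = 24 D$ ($E{\left(D \right)} = \left(-4 + 16\right) \left(D + D\right) = 12 \cdot 2 D = 24 D$)
$f = -3700$ ($f = - 148 \left(-5\right)^{2} = \left(-148\right) 25 = -3700$)
$f E{\left(X \right)} - 635 = - 3700 \cdot 24 \left(-4\right) - 635 = \left(-3700\right) \left(-96\right) - 635 = 355200 - 635 = 354565$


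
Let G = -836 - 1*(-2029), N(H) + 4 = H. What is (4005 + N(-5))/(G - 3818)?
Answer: -1332/875 ≈ -1.5223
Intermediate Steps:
N(H) = -4 + H
G = 1193 (G = -836 + 2029 = 1193)
(4005 + N(-5))/(G - 3818) = (4005 + (-4 - 5))/(1193 - 3818) = (4005 - 9)/(-2625) = 3996*(-1/2625) = -1332/875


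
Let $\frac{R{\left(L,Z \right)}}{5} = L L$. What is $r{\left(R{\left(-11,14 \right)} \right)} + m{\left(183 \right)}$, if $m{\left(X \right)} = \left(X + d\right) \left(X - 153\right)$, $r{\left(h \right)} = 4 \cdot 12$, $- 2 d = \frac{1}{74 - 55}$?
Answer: $\frac{105207}{19} \approx 5537.2$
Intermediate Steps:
$R{\left(L,Z \right)} = 5 L^{2}$ ($R{\left(L,Z \right)} = 5 L L = 5 L^{2}$)
$d = - \frac{1}{38}$ ($d = - \frac{1}{2 \left(74 - 55\right)} = - \frac{1}{2 \cdot 19} = \left(- \frac{1}{2}\right) \frac{1}{19} = - \frac{1}{38} \approx -0.026316$)
$r{\left(h \right)} = 48$
$m{\left(X \right)} = \left(-153 + X\right) \left(- \frac{1}{38} + X\right)$ ($m{\left(X \right)} = \left(X - \frac{1}{38}\right) \left(X - 153\right) = \left(- \frac{1}{38} + X\right) \left(-153 + X\right) = \left(-153 + X\right) \left(- \frac{1}{38} + X\right)$)
$r{\left(R{\left(-11,14 \right)} \right)} + m{\left(183 \right)} = 48 + \left(\frac{153}{38} + 183^{2} - \frac{1064145}{38}\right) = 48 + \left(\frac{153}{38} + 33489 - \frac{1064145}{38}\right) = 48 + \frac{104295}{19} = \frac{105207}{19}$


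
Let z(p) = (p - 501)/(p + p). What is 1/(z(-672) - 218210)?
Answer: -448/97757689 ≈ -4.5828e-6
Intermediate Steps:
z(p) = (-501 + p)/(2*p) (z(p) = (-501 + p)/((2*p)) = (-501 + p)*(1/(2*p)) = (-501 + p)/(2*p))
1/(z(-672) - 218210) = 1/((½)*(-501 - 672)/(-672) - 218210) = 1/((½)*(-1/672)*(-1173) - 218210) = 1/(391/448 - 218210) = 1/(-97757689/448) = -448/97757689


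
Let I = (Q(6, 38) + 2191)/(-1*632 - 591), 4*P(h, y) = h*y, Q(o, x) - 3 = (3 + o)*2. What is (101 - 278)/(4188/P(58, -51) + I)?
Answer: 106720203/4505132 ≈ 23.689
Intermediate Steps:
Q(o, x) = 9 + 2*o (Q(o, x) = 3 + (3 + o)*2 = 3 + (6 + 2*o) = 9 + 2*o)
P(h, y) = h*y/4 (P(h, y) = (h*y)/4 = h*y/4)
I = -2212/1223 (I = ((9 + 2*6) + 2191)/(-1*632 - 591) = ((9 + 12) + 2191)/(-632 - 591) = (21 + 2191)/(-1223) = 2212*(-1/1223) = -2212/1223 ≈ -1.8087)
(101 - 278)/(4188/P(58, -51) + I) = (101 - 278)/(4188/(((¼)*58*(-51))) - 2212/1223) = -177/(4188/(-1479/2) - 2212/1223) = -177/(4188*(-2/1479) - 2212/1223) = -177/(-2792/493 - 2212/1223) = -177/(-4505132/602939) = -177*(-602939/4505132) = 106720203/4505132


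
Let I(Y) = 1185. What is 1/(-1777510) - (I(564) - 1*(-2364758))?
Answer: -4205487341931/1777510 ≈ -2.3659e+6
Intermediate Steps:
1/(-1777510) - (I(564) - 1*(-2364758)) = 1/(-1777510) - (1185 - 1*(-2364758)) = -1/1777510 - (1185 + 2364758) = -1/1777510 - 1*2365943 = -1/1777510 - 2365943 = -4205487341931/1777510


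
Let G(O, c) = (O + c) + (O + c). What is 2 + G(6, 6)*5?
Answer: 122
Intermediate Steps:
G(O, c) = 2*O + 2*c
2 + G(6, 6)*5 = 2 + (2*6 + 2*6)*5 = 2 + (12 + 12)*5 = 2 + 24*5 = 2 + 120 = 122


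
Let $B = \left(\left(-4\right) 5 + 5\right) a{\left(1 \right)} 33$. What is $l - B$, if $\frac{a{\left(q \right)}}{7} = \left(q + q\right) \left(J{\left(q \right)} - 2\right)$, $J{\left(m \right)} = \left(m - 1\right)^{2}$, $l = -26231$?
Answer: $-40091$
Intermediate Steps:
$J{\left(m \right)} = \left(-1 + m\right)^{2}$
$a{\left(q \right)} = 14 q \left(-2 + \left(-1 + q\right)^{2}\right)$ ($a{\left(q \right)} = 7 \left(q + q\right) \left(\left(-1 + q\right)^{2} - 2\right) = 7 \cdot 2 q \left(-2 + \left(-1 + q\right)^{2}\right) = 14 q \left(-2 + \left(-1 + q\right)^{2}\right)$)
$B = 13860$ ($B = \left(\left(-4\right) 5 + 5\right) 14 \cdot 1 \left(-2 + \left(-1 + 1\right)^{2}\right) 33 = \left(-20 + 5\right) 14 \cdot 1 \left(-2 + 0^{2}\right) 33 = - 15 \cdot 14 \cdot 1 \left(-2 + 0\right) 33 = - 15 \cdot 14 \cdot 1 \left(-2\right) 33 = \left(-15\right) \left(-28\right) 33 = 420 \cdot 33 = 13860$)
$l - B = -26231 - 13860 = -40091$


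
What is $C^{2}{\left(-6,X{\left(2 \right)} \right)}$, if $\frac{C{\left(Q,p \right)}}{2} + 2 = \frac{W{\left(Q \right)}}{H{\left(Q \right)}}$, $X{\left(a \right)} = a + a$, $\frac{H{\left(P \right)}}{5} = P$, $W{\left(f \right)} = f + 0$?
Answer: $\frac{324}{25} \approx 12.96$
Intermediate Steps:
$W{\left(f \right)} = f$
$H{\left(P \right)} = 5 P$
$X{\left(a \right)} = 2 a$
$C{\left(Q,p \right)} = - \frac{18}{5}$ ($C{\left(Q,p \right)} = -4 + 2 \frac{Q}{5 Q} = -4 + 2 Q \frac{1}{5 Q} = -4 + 2 \cdot \frac{1}{5} = -4 + \frac{2}{5} = - \frac{18}{5}$)
$C^{2}{\left(-6,X{\left(2 \right)} \right)} = \left(- \frac{18}{5}\right)^{2} = \frac{324}{25}$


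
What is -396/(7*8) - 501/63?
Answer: -631/42 ≈ -15.024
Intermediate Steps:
-396/(7*8) - 501/63 = -396/56 - 501*1/63 = -396*1/56 - 167/21 = -99/14 - 167/21 = -631/42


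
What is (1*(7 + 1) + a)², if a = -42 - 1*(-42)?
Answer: 64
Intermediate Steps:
a = 0 (a = -42 + 42 = 0)
(1*(7 + 1) + a)² = (1*(7 + 1) + 0)² = (1*8 + 0)² = (8 + 0)² = 8² = 64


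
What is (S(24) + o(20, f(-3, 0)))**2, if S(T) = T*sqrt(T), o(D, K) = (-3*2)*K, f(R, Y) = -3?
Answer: 14148 + 1728*sqrt(6) ≈ 18381.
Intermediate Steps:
o(D, K) = -6*K
S(T) = T**(3/2)
(S(24) + o(20, f(-3, 0)))**2 = (24**(3/2) - 6*(-3))**2 = (48*sqrt(6) + 18)**2 = (18 + 48*sqrt(6))**2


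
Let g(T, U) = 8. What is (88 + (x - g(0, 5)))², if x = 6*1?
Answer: 7396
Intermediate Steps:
x = 6
(88 + (x - g(0, 5)))² = (88 + (6 - 1*8))² = (88 + (6 - 8))² = (88 - 2)² = 86² = 7396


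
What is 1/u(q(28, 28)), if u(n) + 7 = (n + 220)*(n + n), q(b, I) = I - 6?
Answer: 1/10641 ≈ 9.3976e-5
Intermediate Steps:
q(b, I) = -6 + I
u(n) = -7 + 2*n*(220 + n) (u(n) = -7 + (n + 220)*(n + n) = -7 + (220 + n)*(2*n) = -7 + 2*n*(220 + n))
1/u(q(28, 28)) = 1/(-7 + 2*(-6 + 28)² + 440*(-6 + 28)) = 1/(-7 + 2*22² + 440*22) = 1/(-7 + 2*484 + 9680) = 1/(-7 + 968 + 9680) = 1/10641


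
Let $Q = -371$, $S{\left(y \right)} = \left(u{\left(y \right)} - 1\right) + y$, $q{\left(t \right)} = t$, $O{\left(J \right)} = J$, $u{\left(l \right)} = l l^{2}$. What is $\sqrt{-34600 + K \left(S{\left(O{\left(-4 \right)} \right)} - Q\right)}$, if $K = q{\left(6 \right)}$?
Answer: $2 i \sqrt{8197} \approx 181.07 i$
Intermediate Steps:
$u{\left(l \right)} = l^{3}$
$S{\left(y \right)} = -1 + y + y^{3}$ ($S{\left(y \right)} = \left(y^{3} - 1\right) + y = \left(-1 + y^{3}\right) + y = -1 + y + y^{3}$)
$K = 6$
$\sqrt{-34600 + K \left(S{\left(O{\left(-4 \right)} \right)} - Q\right)} = \sqrt{-34600 + 6 \left(\left(-1 - 4 + \left(-4\right)^{3}\right) - -371\right)} = \sqrt{-34600 + 6 \left(\left(-1 - 4 - 64\right) + 371\right)} = \sqrt{-34600 + 6 \left(-69 + 371\right)} = \sqrt{-34600 + 6 \cdot 302} = \sqrt{-34600 + 1812} = \sqrt{-32788} = 2 i \sqrt{8197}$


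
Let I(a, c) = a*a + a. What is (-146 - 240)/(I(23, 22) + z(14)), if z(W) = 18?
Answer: -193/285 ≈ -0.67719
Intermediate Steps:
I(a, c) = a + a² (I(a, c) = a² + a = a + a²)
(-146 - 240)/(I(23, 22) + z(14)) = (-146 - 240)/(23*(1 + 23) + 18) = -386/(23*24 + 18) = -386/(552 + 18) = -386/570 = -386*1/570 = -193/285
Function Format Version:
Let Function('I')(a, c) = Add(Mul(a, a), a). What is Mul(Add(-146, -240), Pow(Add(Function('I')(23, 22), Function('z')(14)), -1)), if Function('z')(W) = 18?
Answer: Rational(-193, 285) ≈ -0.67719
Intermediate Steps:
Function('I')(a, c) = Add(a, Pow(a, 2)) (Function('I')(a, c) = Add(Pow(a, 2), a) = Add(a, Pow(a, 2)))
Mul(Add(-146, -240), Pow(Add(Function('I')(23, 22), Function('z')(14)), -1)) = Mul(Add(-146, -240), Pow(Add(Mul(23, Add(1, 23)), 18), -1)) = Mul(-386, Pow(Add(Mul(23, 24), 18), -1)) = Mul(-386, Pow(Add(552, 18), -1)) = Mul(-386, Pow(570, -1)) = Mul(-386, Rational(1, 570)) = Rational(-193, 285)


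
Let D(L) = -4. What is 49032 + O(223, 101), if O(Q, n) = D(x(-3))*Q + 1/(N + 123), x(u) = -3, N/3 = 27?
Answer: 9820561/204 ≈ 48140.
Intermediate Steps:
N = 81 (N = 3*27 = 81)
O(Q, n) = 1/204 - 4*Q (O(Q, n) = -4*Q + 1/(81 + 123) = -4*Q + 1/204 = 1/204 - 4*Q)
49032 + O(223, 101) = 49032 + (1/204 - 4*223) = 49032 + (1/204 - 892) = 49032 - 181967/204 = 9820561/204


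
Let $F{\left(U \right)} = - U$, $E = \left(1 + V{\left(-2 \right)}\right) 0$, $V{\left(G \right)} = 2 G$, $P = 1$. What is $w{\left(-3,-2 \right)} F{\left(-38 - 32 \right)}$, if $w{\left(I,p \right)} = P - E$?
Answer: $70$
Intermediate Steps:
$E = 0$ ($E = \left(1 + 2 \left(-2\right)\right) 0 = \left(1 - 4\right) 0 = \left(-3\right) 0 = 0$)
$w{\left(I,p \right)} = 1$ ($w{\left(I,p \right)} = 1 - 0 = 1 + 0 = 1$)
$w{\left(-3,-2 \right)} F{\left(-38 - 32 \right)} = 1 \left(- (-38 - 32)\right) = 1 \left(\left(-1\right) \left(-70\right)\right) = 1 \cdot 70 = 70$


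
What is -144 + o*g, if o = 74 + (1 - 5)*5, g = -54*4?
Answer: -11808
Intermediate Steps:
g = -216
o = 54 (o = 74 - 4*5 = 74 - 20 = 54)
-144 + o*g = -144 + 54*(-216) = -144 - 11664 = -11808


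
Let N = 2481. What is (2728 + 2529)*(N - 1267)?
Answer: 6381998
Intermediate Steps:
(2728 + 2529)*(N - 1267) = (2728 + 2529)*(2481 - 1267) = 5257*1214 = 6381998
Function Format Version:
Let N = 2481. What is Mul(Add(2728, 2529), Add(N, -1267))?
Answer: 6381998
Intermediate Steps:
Mul(Add(2728, 2529), Add(N, -1267)) = Mul(Add(2728, 2529), Add(2481, -1267)) = Mul(5257, 1214) = 6381998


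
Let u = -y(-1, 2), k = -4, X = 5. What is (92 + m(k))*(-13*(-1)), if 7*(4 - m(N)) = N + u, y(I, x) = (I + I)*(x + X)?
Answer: 8606/7 ≈ 1229.4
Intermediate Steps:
y(I, x) = 2*I*(5 + x) (y(I, x) = (I + I)*(x + 5) = (2*I)*(5 + x) = 2*I*(5 + x))
u = 14 (u = -2*(-1)*(5 + 2) = -2*(-1)*7 = -1*(-14) = 14)
m(N) = 2 - N/7 (m(N) = 4 - (N + 14)/7 = 4 - (14 + N)/7 = 4 + (-2 - N/7) = 2 - N/7)
(92 + m(k))*(-13*(-1)) = (92 + (2 - 1/7*(-4)))*(-13*(-1)) = (92 + (2 + 4/7))*13 = (92 + 18/7)*13 = (662/7)*13 = 8606/7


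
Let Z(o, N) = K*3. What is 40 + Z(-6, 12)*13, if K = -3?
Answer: -77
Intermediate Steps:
Z(o, N) = -9 (Z(o, N) = -3*3 = -9)
40 + Z(-6, 12)*13 = 40 - 9*13 = 40 - 117 = -77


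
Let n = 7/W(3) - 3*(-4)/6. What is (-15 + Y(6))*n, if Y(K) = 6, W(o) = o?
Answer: -39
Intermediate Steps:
n = 13/3 (n = 7/3 - 3*(-4)/6 = 7*(1/3) + 12*(1/6) = 7/3 + 2 = 13/3 ≈ 4.3333)
(-15 + Y(6))*n = (-15 + 6)*(13/3) = -9*13/3 = -39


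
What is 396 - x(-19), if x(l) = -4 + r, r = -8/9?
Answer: 3608/9 ≈ 400.89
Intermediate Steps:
r = -8/9 (r = -8*⅑ = -8/9 ≈ -0.88889)
x(l) = -44/9 (x(l) = -4 - 8/9 = -44/9)
396 - x(-19) = 396 - 1*(-44/9) = 396 + 44/9 = 3608/9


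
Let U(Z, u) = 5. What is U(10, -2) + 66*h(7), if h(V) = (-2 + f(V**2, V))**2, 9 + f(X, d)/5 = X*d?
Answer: 183626789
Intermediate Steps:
f(X, d) = -45 + 5*X*d (f(X, d) = -45 + 5*(X*d) = -45 + 5*X*d)
h(V) = (-47 + 5*V**3)**2 (h(V) = (-2 + (-45 + 5*V**2*V))**2 = (-2 + (-45 + 5*V**3))**2 = (-47 + 5*V**3)**2)
U(10, -2) + 66*h(7) = 5 + 66*(-47 + 5*7**3)**2 = 5 + 66*(-47 + 5*343)**2 = 5 + 66*(-47 + 1715)**2 = 5 + 66*1668**2 = 5 + 66*2782224 = 5 + 183626784 = 183626789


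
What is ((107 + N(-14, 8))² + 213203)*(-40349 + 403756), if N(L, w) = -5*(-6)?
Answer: 84300248604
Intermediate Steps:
N(L, w) = 30
((107 + N(-14, 8))² + 213203)*(-40349 + 403756) = ((107 + 30)² + 213203)*(-40349 + 403756) = (137² + 213203)*363407 = (18769 + 213203)*363407 = 231972*363407 = 84300248604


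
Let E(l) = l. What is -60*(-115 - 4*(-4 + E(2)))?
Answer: 6420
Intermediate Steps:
-60*(-115 - 4*(-4 + E(2))) = -60*(-115 - 4*(-4 + 2)) = -60*(-115 - 4*(-2)) = -60*(-115 + 8) = -60*(-107) = 6420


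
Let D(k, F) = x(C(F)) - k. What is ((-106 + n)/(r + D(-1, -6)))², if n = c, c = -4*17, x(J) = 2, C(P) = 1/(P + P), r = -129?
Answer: 841/441 ≈ 1.9070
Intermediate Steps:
C(P) = 1/(2*P)
c = -68
n = -68
D(k, F) = 2 - k
((-106 + n)/(r + D(-1, -6)))² = ((-106 - 68)/(-129 + (2 - 1*(-1))))² = (-174/(-129 + (2 + 1)))² = (-174/(-129 + 3))² = (-174/(-126))² = (-174*(-1/126))² = (29/21)² = 841/441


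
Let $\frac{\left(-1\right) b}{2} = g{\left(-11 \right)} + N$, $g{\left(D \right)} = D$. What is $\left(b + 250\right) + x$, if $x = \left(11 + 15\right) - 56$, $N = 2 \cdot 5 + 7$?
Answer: $208$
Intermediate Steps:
$N = 17$ ($N = 10 + 7 = 17$)
$b = -12$ ($b = - 2 \left(-11 + 17\right) = \left(-2\right) 6 = -12$)
$x = -30$ ($x = 26 - 56 = -30$)
$\left(b + 250\right) + x = \left(-12 + 250\right) - 30 = 238 - 30 = 208$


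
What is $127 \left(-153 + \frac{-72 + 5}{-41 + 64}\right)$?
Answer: $- \frac{455422}{23} \approx -19801.0$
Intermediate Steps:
$127 \left(-153 + \frac{-72 + 5}{-41 + 64}\right) = 127 \left(-153 - \frac{67}{23}\right) = 127 \left(- \frac{3586}{23}\right) = - \frac{455422}{23}$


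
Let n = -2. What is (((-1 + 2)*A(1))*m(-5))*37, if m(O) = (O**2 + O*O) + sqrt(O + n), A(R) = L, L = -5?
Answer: -9250 - 185*I*sqrt(7) ≈ -9250.0 - 489.46*I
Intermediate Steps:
A(R) = -5
m(O) = sqrt(-2 + O) + 2*O**2 (m(O) = (O**2 + O*O) + sqrt(O - 2) = (O**2 + O**2) + sqrt(-2 + O) = 2*O**2 + sqrt(-2 + O) = sqrt(-2 + O) + 2*O**2)
(((-1 + 2)*A(1))*m(-5))*37 = (((-1 + 2)*(-5))*(sqrt(-2 - 5) + 2*(-5)**2))*37 = ((1*(-5))*(sqrt(-7) + 2*25))*37 = -5*(I*sqrt(7) + 50)*37 = -5*(50 + I*sqrt(7))*37 = (-250 - 5*I*sqrt(7))*37 = -9250 - 185*I*sqrt(7)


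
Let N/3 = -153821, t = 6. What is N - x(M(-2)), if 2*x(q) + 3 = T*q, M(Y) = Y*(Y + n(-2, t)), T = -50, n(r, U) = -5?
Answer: -922223/2 ≈ -4.6111e+5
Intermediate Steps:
N = -461463 (N = 3*(-153821) = -461463)
M(Y) = Y*(-5 + Y) (M(Y) = Y*(Y - 5) = Y*(-5 + Y))
x(q) = -3/2 - 25*q (x(q) = -3/2 + (-50*q)/2 = -3/2 - 25*q)
N - x(M(-2)) = -461463 - (-3/2 - (-50)*(-5 - 2)) = -461463 - (-3/2 - (-50)*(-7)) = -461463 - (-3/2 - 25*14) = -461463 - (-3/2 - 350) = -461463 - 1*(-703/2) = -461463 + 703/2 = -922223/2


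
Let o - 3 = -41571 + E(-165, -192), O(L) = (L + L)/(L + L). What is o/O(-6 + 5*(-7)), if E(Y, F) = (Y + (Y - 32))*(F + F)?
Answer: 97440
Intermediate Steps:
E(Y, F) = 2*F*(-32 + 2*Y) (E(Y, F) = (Y + (-32 + Y))*(2*F) = (-32 + 2*Y)*(2*F) = 2*F*(-32 + 2*Y))
O(L) = 1 (O(L) = (2*L)/((2*L)) = (2*L)*(1/(2*L)) = 1)
o = 97440 (o = 3 + (-41571 + 4*(-192)*(-16 - 165)) = 3 + (-41571 + 4*(-192)*(-181)) = 3 + (-41571 + 139008) = 3 + 97437 = 97440)
o/O(-6 + 5*(-7)) = 97440/1 = 97440*1 = 97440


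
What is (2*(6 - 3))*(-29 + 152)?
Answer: 738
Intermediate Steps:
(2*(6 - 3))*(-29 + 152) = (2*3)*123 = 6*123 = 738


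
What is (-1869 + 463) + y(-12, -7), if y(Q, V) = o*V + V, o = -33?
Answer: -1182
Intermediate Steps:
y(Q, V) = -32*V (y(Q, V) = -33*V + V = -32*V)
(-1869 + 463) + y(-12, -7) = (-1869 + 463) - 32*(-7) = -1406 + 224 = -1182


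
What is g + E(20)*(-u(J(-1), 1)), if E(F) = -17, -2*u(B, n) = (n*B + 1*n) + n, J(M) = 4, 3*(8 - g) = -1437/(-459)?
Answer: -20216/459 ≈ -44.044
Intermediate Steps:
g = 3193/459 (g = 8 - (-479)/(-459) = 8 - (-479)*(-1)/459 = 8 - 1/3*479/153 = 8 - 479/459 = 3193/459 ≈ 6.9564)
u(B, n) = -n - B*n/2 (u(B, n) = -((n*B + 1*n) + n)/2 = -((B*n + n) + n)/2 = -((n + B*n) + n)/2 = -(2*n + B*n)/2 = -n - B*n/2)
g + E(20)*(-u(J(-1), 1)) = 3193/459 - (-17)*(-1/2*1*(2 + 4)) = 3193/459 - (-17)*(-1/2*1*6) = 3193/459 - (-17)*(-3) = 3193/459 - 17*3 = 3193/459 - 51 = -20216/459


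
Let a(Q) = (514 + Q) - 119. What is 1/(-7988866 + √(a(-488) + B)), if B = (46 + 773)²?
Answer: -3994433/31910989647644 - √167667/31910989647644 ≈ -1.2519e-7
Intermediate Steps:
B = 670761 (B = 819² = 670761)
a(Q) = 395 + Q
1/(-7988866 + √(a(-488) + B)) = 1/(-7988866 + √((395 - 488) + 670761)) = 1/(-7988866 + √(-93 + 670761)) = 1/(-7988866 + √670668) = 1/(-7988866 + 2*√167667)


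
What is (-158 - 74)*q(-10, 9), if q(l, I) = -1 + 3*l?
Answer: 7192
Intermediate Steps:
(-158 - 74)*q(-10, 9) = (-158 - 74)*(-1 + 3*(-10)) = -232*(-1 - 30) = -232*(-31) = 7192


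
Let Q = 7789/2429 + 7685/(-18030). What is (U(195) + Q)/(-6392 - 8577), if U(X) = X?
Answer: -1732353691/131113081806 ≈ -0.013213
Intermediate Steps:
Q = 24353761/8758974 (Q = 7789*(1/2429) + 7685*(-1/18030) = 7789/2429 - 1537/3606 = 24353761/8758974 ≈ 2.7804)
(U(195) + Q)/(-6392 - 8577) = (195 + 24353761/8758974)/(-6392 - 8577) = (1732353691/8758974)/(-14969) = (1732353691/8758974)*(-1/14969) = -1732353691/131113081806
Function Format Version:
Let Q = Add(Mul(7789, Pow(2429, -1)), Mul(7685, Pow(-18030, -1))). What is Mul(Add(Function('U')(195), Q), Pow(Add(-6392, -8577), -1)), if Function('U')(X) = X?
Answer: Rational(-1732353691, 131113081806) ≈ -0.013213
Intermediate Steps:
Q = Rational(24353761, 8758974) (Q = Add(Mul(7789, Rational(1, 2429)), Mul(7685, Rational(-1, 18030))) = Add(Rational(7789, 2429), Rational(-1537, 3606)) = Rational(24353761, 8758974) ≈ 2.7804)
Mul(Add(Function('U')(195), Q), Pow(Add(-6392, -8577), -1)) = Mul(Add(195, Rational(24353761, 8758974)), Pow(Add(-6392, -8577), -1)) = Mul(Rational(1732353691, 8758974), Pow(-14969, -1)) = Mul(Rational(1732353691, 8758974), Rational(-1, 14969)) = Rational(-1732353691, 131113081806)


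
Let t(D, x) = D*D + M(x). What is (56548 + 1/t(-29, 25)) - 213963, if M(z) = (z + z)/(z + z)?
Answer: -132543429/842 ≈ -1.5742e+5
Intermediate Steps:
M(z) = 1 (M(z) = (2*z)/((2*z)) = (2*z)*(1/(2*z)) = 1)
t(D, x) = 1 + D**2 (t(D, x) = D*D + 1 = D**2 + 1 = 1 + D**2)
(56548 + 1/t(-29, 25)) - 213963 = (56548 + 1/(1 + (-29)**2)) - 213963 = (56548 + 1/(1 + 841)) - 213963 = (56548 + 1/842) - 213963 = 47613417/842 - 213963 = -132543429/842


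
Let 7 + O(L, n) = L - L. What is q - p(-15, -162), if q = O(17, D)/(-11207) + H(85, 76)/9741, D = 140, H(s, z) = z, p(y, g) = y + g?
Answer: 2760506774/15595341 ≈ 177.01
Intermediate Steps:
p(y, g) = g + y
O(L, n) = -7 (O(L, n) = -7 + (L - L) = -7 + 0 = -7)
q = 131417/15595341 (q = -7/(-11207) + 76/9741 = -7*(-1/11207) + 76*(1/9741) = 1/1601 + 76/9741 = 131417/15595341 ≈ 0.0084267)
q - p(-15, -162) = 131417/15595341 - (-162 - 15) = 131417/15595341 - 1*(-177) = 131417/15595341 + 177 = 2760506774/15595341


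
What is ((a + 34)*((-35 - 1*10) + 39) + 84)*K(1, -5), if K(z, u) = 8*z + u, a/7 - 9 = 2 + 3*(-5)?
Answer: 144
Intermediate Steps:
a = -28 (a = 63 + 7*(2 + 3*(-5)) = 63 + 7*(2 - 15) = 63 + 7*(-13) = 63 - 91 = -28)
K(z, u) = u + 8*z
((a + 34)*((-35 - 1*10) + 39) + 84)*K(1, -5) = ((-28 + 34)*((-35 - 1*10) + 39) + 84)*(-5 + 8*1) = (6*((-35 - 10) + 39) + 84)*(-5 + 8) = (6*(-45 + 39) + 84)*3 = (6*(-6) + 84)*3 = (-36 + 84)*3 = 48*3 = 144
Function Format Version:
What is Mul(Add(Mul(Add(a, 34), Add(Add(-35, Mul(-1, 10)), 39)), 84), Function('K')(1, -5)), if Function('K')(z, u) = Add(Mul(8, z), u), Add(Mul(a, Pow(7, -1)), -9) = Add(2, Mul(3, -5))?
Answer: 144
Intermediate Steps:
a = -28 (a = Add(63, Mul(7, Add(2, Mul(3, -5)))) = Add(63, Mul(7, Add(2, -15))) = Add(63, Mul(7, -13)) = Add(63, -91) = -28)
Function('K')(z, u) = Add(u, Mul(8, z))
Mul(Add(Mul(Add(a, 34), Add(Add(-35, Mul(-1, 10)), 39)), 84), Function('K')(1, -5)) = Mul(Add(Mul(Add(-28, 34), Add(Add(-35, Mul(-1, 10)), 39)), 84), Add(-5, Mul(8, 1))) = Mul(Add(Mul(6, Add(Add(-35, -10), 39)), 84), Add(-5, 8)) = Mul(Add(Mul(6, Add(-45, 39)), 84), 3) = Mul(Add(Mul(6, -6), 84), 3) = Mul(Add(-36, 84), 3) = Mul(48, 3) = 144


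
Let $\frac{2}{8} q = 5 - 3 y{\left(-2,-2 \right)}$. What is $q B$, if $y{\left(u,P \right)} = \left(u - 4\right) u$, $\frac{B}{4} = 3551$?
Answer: $-1761296$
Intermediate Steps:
$B = 14204$ ($B = 4 \cdot 3551 = 14204$)
$y{\left(u,P \right)} = u \left(-4 + u\right)$ ($y{\left(u,P \right)} = \left(-4 + u\right) u = u \left(-4 + u\right)$)
$q = -124$ ($q = 4 \left(5 - 3 \left(- 2 \left(-4 - 2\right)\right)\right) = 4 \left(5 - 3 \left(\left(-2\right) \left(-6\right)\right)\right) = 4 \left(5 - 36\right) = 4 \left(-31\right) = -124$)
$q B = \left(-124\right) 14204 = -1761296$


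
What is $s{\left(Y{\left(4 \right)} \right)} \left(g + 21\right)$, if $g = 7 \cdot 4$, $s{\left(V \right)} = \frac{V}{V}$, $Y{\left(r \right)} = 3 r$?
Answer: $49$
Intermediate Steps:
$s{\left(V \right)} = 1$
$g = 28$
$s{\left(Y{\left(4 \right)} \right)} \left(g + 21\right) = 1 \left(28 + 21\right) = 1 \cdot 49 = 49$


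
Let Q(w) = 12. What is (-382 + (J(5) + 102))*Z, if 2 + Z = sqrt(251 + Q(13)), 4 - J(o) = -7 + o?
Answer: 548 - 274*sqrt(263) ≈ -3895.5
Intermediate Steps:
J(o) = 11 - o (J(o) = 4 - (-7 + o) = 4 + (7 - o) = 11 - o)
Z = -2 + sqrt(263) (Z = -2 + sqrt(251 + 12) = -2 + sqrt(263) ≈ 14.217)
(-382 + (J(5) + 102))*Z = (-382 + ((11 - 1*5) + 102))*(-2 + sqrt(263)) = (-382 + ((11 - 5) + 102))*(-2 + sqrt(263)) = (-382 + (6 + 102))*(-2 + sqrt(263)) = (-382 + 108)*(-2 + sqrt(263)) = -274*(-2 + sqrt(263)) = 548 - 274*sqrt(263)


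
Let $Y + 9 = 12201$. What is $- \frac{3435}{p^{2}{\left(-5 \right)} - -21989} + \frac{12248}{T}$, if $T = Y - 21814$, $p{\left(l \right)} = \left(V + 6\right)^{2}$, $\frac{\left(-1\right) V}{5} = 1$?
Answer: $- \frac{10079503}{7052926} \approx -1.4291$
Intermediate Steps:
$V = -5$ ($V = \left(-5\right) 1 = -5$)
$p{\left(l \right)} = 1$ ($p{\left(l \right)} = \left(-5 + 6\right)^{2} = 1^{2} = 1$)
$Y = 12192$ ($Y = -9 + 12201 = 12192$)
$T = -9622$ ($T = 12192 - 21814 = -9622$)
$- \frac{3435}{p^{2}{\left(-5 \right)} - -21989} + \frac{12248}{T} = - \frac{3435}{1^{2} - -21989} + \frac{12248}{-9622} = - \frac{3435}{1 + 21989} + 12248 \left(- \frac{1}{9622}\right) = - \frac{3435}{21990} - \frac{6124}{4811} = \left(-3435\right) \frac{1}{21990} - \frac{6124}{4811} = - \frac{229}{1466} - \frac{6124}{4811} = - \frac{10079503}{7052926}$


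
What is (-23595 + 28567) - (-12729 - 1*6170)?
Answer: 23871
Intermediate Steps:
(-23595 + 28567) - (-12729 - 1*6170) = 4972 - (-12729 - 6170) = 4972 - 1*(-18899) = 4972 + 18899 = 23871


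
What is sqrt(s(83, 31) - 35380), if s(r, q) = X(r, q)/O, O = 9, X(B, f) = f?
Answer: I*sqrt(318389)/3 ≈ 188.09*I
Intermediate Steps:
s(r, q) = q/9
sqrt(s(83, 31) - 35380) = sqrt((1/9)*31 - 35380) = sqrt(31/9 - 35380) = sqrt(-318389/9) = I*sqrt(318389)/3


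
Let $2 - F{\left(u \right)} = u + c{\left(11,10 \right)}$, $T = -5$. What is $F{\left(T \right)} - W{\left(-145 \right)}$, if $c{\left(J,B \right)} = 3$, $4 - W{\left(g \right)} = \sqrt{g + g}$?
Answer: $i \sqrt{290} \approx 17.029 i$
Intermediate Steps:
$W{\left(g \right)} = 4 - \sqrt{2} \sqrt{g}$ ($W{\left(g \right)} = 4 - \sqrt{g + g} = 4 - \sqrt{2 g} = 4 - \sqrt{2} \sqrt{g}$)
$F{\left(u \right)} = -1 - u$ ($F{\left(u \right)} = 2 - \left(u + 3\right) = 2 - \left(3 + u\right) = -1 - u$)
$F{\left(T \right)} - W{\left(-145 \right)} = \left(-1 - -5\right) - \left(4 - \sqrt{2} \sqrt{-145}\right) = \left(-1 + 5\right) - \left(4 - \sqrt{2} i \sqrt{145}\right) = 4 - \left(4 - i \sqrt{290}\right) = i \sqrt{290}$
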